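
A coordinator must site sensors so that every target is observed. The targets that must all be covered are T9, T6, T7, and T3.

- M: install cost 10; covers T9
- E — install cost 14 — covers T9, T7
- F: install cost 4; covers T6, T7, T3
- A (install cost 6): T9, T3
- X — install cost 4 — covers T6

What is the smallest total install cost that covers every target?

10

This is an integer covering problem.
Choose F and A: together they cover T9, T6, T7, T3 — every target.
Total install cost: 4 + 6 = 10.
No cover costs less than 10.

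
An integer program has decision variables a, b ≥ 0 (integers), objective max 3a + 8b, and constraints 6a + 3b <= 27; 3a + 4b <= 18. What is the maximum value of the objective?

(a,b)=(0,4): 6·0+3·4=12≤27, 3·0+4·4=16≤18, objective 32.
(a,b)=(1,3): 6·1+3·3=15≤27, 3·1+4·3=15≤18, objective 27.
(a,b)=(0,3): 6·0+3·3=9≤27, 3·0+4·3=12≤18, objective 24.
Maximum is 32 at (a,b)=(0,4).

32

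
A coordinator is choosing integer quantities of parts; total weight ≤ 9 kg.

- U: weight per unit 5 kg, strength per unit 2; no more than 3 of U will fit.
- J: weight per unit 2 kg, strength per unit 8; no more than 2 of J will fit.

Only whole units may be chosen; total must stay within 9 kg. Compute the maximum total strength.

18

2×J: weight 4 ≤ 9, strength 2·8 = 16.
1×U and 2×J: weight 9 ≤ 9, strength 1·2 + 2·8 = 18.
Best is 18.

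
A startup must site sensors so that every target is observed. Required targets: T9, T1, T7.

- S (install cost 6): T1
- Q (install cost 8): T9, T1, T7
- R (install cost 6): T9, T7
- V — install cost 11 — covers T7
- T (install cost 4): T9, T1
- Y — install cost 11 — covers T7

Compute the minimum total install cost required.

8

This is an integer covering problem.
Q alone covers T9, T1, T7 — every target.
Total install cost: 8.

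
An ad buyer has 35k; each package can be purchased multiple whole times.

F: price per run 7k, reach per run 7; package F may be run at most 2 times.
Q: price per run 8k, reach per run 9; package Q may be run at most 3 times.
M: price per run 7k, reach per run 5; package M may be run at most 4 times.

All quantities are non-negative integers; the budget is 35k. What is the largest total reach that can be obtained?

This is a bounded integer knapsack.
Take 1×F and 3×Q: price 31 ≤ 35, reach 1·7 + 3·9 = 34.
Q has the best ratio (9/8) and is taken to its limit of 3; remaining capacity is filled optimally with the others.

34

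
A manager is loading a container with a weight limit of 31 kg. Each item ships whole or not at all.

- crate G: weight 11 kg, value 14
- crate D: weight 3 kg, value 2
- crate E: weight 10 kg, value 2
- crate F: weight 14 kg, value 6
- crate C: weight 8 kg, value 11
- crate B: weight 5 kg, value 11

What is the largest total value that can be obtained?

38

crate G + crate D + crate C + crate B: weight 11 + 3 + 8 + 5 = 27 ≤ 31, value 14 + 2 + 11 + 11 = 38.
crate G + crate F + crate B: weight 11 + 14 + 5 = 30 ≤ 31, value 14 + 6 + 11 = 31.
crate G + crate C + crate B: weight 11 + 8 + 5 = 24 ≤ 31, value 14 + 11 + 11 = 36.
Best is crate G, crate D, crate C, and crate B with total value 38.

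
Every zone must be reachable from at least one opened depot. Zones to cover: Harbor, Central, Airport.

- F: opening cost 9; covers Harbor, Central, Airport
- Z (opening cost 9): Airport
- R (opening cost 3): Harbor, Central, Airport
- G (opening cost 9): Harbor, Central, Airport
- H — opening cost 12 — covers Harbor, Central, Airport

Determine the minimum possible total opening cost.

This is an integer covering problem.
R alone covers Harbor, Central, Airport — every zone.
Total opening cost: 3.
No cover costs less than 3.

3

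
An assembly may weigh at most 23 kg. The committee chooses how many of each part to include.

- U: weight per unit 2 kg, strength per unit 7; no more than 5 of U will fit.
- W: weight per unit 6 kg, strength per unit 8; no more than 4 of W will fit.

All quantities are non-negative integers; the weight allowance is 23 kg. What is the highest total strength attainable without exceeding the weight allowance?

This is a bounded integer knapsack.
U has the best ratio (7/2); taking only U gives at most 5×7 = 35 (stopped by the supply cap of 5).
Mixing does better — 5×U and 2×W: weight 22 ≤ 23, strength 5·7 + 2·8 = 51.

51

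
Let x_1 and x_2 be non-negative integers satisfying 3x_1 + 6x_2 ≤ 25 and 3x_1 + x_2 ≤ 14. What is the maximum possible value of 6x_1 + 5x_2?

34

(x_1,x_2)=(4,2): 3·4+6·2=24≤25, 3·4+1·2=14≤14, objective 34.
(x_1,x_2)=(4,1): 3·4+6·1=18≤25, 3·4+1·1=13≤14, objective 29.
(x_1,x_2)=(3,2): 3·3+6·2=21≤25, 3·3+1·2=11≤14, objective 28.
The best lattice point is (4,2), giving 34.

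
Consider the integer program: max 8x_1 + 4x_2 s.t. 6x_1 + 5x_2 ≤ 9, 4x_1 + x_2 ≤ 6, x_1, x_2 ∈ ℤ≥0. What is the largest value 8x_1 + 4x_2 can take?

The continuous relaxation peaks at (1.5, 0) with value 12.00; rounding to a feasible lattice point costs some objective.
(x_1,x_2)=(1,0): 6·1+5·0=6≤9, 4·1+1·0=4≤6, objective 8.
(x_1,x_2)=(0,1): 6·0+5·1=5≤9, 4·0+1·1=1≤6, objective 4.
(x_1,x_2)=(0,0): 6·0+5·0=0≤9, 4·0+1·0=0≤6, objective 0.
The best lattice point is (1,0), giving 8.

8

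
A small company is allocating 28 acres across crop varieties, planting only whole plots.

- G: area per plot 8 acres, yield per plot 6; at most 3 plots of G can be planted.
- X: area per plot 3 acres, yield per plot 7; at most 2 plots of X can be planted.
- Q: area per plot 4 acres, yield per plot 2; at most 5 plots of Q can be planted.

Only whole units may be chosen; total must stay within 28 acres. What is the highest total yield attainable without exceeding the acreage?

2×G, 2×X, and 1×Q: area 26 ≤ 28, yield 2·6 + 2·7 + 1·2 = 28.
1×G, 2×X, and 3×Q: area 26 ≤ 28, yield 1·6 + 2·7 + 3·2 = 26.
Best is 28.

28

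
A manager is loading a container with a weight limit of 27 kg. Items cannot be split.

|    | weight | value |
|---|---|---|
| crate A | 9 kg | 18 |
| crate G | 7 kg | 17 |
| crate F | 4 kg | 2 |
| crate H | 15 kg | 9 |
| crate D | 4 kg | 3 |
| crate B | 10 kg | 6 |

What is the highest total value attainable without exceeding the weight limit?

crate A + crate G + crate D: weight 9 + 7 + 4 = 20 ≤ 27, value 18 + 17 + 3 = 38.
crate A + crate G + crate F + crate D: weight 9 + 7 + 4 + 4 = 24 ≤ 27, value 18 + 17 + 2 + 3 = 40.
crate A + crate G + crate B: weight 9 + 7 + 10 = 26 ≤ 27, value 18 + 17 + 6 = 41.
Best is crate A, crate G, and crate B with total value 41.

41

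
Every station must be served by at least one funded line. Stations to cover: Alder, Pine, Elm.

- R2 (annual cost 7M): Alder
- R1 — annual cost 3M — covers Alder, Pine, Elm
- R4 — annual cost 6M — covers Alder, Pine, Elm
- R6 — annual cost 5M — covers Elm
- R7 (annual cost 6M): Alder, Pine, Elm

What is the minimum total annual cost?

3

R1 alone covers Alder, Pine, Elm — every station.
Total annual cost: 3.
No cover costs less than 3.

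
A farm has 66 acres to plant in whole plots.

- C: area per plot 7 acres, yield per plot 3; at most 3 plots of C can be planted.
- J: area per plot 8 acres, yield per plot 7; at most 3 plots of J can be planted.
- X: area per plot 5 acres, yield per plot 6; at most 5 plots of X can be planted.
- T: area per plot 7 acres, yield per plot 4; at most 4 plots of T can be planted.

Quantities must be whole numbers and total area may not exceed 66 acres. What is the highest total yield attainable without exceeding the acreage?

1×C, 3×J, 5×X, and 1×T: area 63 ≤ 66, yield 1·3 + 3·7 + 5·6 + 1·4 = 58.
3×J, 5×X, and 2×T: area 63 ≤ 66, yield 3·7 + 5·6 + 2·4 = 59.
Best is 59.

59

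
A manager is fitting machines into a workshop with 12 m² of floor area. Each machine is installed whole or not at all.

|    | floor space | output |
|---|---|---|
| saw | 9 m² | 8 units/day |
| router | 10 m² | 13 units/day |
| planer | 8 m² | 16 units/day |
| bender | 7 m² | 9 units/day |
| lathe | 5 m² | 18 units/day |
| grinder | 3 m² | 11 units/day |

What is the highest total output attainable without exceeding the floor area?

Treat it as a binary knapsack problem.
Allowing fractional choices, the relaxed optimum would be about 37.0, but machines are indivisible.
planer + grinder: floor space 8 + 3 = 11 ≤ 12, output 16 + 11 = 27.
lathe + grinder: floor space 5 + 3 = 8 ≤ 12, output 18 + 11 = 29.
bender + lathe: floor space 7 + 5 = 12 ≤ 12, output 9 + 18 = 27.
Best is lathe and grinder with total output 29.

29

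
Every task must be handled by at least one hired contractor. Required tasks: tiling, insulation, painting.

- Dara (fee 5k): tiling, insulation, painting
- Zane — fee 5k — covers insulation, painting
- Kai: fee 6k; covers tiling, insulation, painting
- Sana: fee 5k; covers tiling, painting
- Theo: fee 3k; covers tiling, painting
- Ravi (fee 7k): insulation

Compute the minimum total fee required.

The greedy cost-per-new-task heuristic would pick Theo and Dara for 8, but a cheaper cover exists.
Dara alone covers tiling, insulation, painting — every task.
Total fee: 5.
No cover costs less than 5.

5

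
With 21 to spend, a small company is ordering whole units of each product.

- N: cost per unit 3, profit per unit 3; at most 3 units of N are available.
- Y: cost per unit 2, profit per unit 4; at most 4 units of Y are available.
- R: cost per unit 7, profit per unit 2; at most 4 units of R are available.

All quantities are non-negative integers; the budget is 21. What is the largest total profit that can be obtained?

25

2×N, 4×Y, and 1×R: cost 21 ≤ 21, profit 2·3 + 4·4 + 1·2 = 24.
3×N and 4×Y: cost 17 ≤ 21, profit 3·3 + 4·4 = 25.
Best is 25.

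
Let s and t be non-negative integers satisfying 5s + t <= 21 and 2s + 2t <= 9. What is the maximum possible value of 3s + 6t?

(s,t)=(0,4) is feasible, giving 24.
(s,t)=(1,3) is feasible, giving 21.
(s,t)=(0,3) is feasible, giving 18.
Maximum is 24 at (s,t)=(0,4).

24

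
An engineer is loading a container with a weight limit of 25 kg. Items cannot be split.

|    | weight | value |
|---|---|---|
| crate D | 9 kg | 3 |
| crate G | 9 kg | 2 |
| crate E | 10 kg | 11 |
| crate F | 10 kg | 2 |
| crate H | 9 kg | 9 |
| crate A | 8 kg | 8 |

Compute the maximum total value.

20

Allowing fractional choices, the relaxed optimum would be about 26.0, but items are indivisible.
crate H + crate A: weight 9 + 8 = 17 ≤ 25, value 9 + 8 = 17.
crate E + crate A: weight 10 + 8 = 18 ≤ 25, value 11 + 8 = 19.
crate E + crate H: weight 10 + 9 = 19 ≤ 25, value 11 + 9 = 20.
Best is crate E and crate H with total value 20.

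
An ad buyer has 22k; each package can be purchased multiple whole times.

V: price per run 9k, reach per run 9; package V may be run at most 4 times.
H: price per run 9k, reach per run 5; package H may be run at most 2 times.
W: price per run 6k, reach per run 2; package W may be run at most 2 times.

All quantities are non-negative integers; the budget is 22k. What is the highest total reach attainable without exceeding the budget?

18

This is a bounded integer knapsack.
V has the best ratio (9/9); taking only V gives at most 2×9 = 18 (stopped by the price limit).
Optimal: 2×V: price 18 ≤ 22, reach 2·9 = 18.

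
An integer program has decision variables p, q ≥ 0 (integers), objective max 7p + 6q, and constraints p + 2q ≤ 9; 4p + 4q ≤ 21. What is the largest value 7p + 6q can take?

Relaxing integrality, the LP optimum is 36.75 at (p,q) = (5.25, 0), which is not an integer point.
(p,q)=(5,0): 1·5+2·0=5≤9, 4·5+4·0=20≤21, objective 35.
(p,q)=(4,1): 1·4+2·1=6≤9, 4·4+4·1=20≤21, objective 34.
The best lattice point is (5,0), giving 35.

35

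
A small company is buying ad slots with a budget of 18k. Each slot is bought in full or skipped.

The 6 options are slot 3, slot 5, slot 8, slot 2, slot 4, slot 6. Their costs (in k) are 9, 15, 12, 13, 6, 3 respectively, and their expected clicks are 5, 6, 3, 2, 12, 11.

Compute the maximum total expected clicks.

Take slot 3, slot 4, and slot 6: cost 9 + 6 + 3 = 18 ≤ 18, expected clicks 5 + 12 + 11 = 28.
No other feasible combination does better.

28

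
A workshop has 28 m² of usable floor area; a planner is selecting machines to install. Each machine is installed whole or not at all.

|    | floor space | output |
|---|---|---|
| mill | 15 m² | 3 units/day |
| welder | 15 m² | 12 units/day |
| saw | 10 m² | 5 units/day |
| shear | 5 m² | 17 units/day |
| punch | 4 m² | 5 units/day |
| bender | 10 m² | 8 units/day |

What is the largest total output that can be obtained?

34

Allowing fractional choices, the relaxed optimum would be about 37.2, but machines are indivisible.
shear + punch + bender: floor space 5 + 4 + 10 = 19 ≤ 28, output 17 + 5 + 8 = 30.
welder + shear + punch: floor space 15 + 5 + 4 = 24 ≤ 28, output 12 + 17 + 5 = 34.
saw + shear + bender: floor space 10 + 5 + 10 = 25 ≤ 28, output 5 + 17 + 8 = 30.
Best is welder, shear, and punch with total output 34.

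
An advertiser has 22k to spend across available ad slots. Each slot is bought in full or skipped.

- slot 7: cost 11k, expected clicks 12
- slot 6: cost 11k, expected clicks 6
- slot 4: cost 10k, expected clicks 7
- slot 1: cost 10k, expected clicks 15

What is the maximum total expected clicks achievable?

Allowing fractional choices, the relaxed optimum would be about 27.7, but ad slots are indivisible.
slot 7 + slot 1: cost 11 + 10 = 21 ≤ 22, expected clicks 12 + 15 = 27.
slot 4 + slot 1: cost 10 + 10 = 20 ≤ 22, expected clicks 7 + 15 = 22.
Best is slot 7 and slot 1 with total expected clicks 27.

27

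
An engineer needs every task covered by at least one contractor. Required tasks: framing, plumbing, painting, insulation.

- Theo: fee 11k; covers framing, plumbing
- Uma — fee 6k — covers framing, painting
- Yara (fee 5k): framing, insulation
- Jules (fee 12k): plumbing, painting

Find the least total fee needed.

17

This is an integer covering problem.
The greedy cost-per-new-task heuristic would pick Yara, Uma, and Theo for 22, but a cheaper cover exists.
Choose Yara and Jules: together they cover framing, plumbing, painting, insulation — every task.
Total fee: 5 + 12 = 17.
No cover costs less than 17.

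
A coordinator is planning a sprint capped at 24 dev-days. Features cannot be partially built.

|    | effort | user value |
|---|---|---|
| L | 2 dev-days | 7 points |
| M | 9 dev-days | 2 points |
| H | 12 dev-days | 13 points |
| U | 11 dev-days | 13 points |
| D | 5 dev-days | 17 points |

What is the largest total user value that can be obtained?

This is an integer program with binary decision variables.
Allowing fractional choices, the relaxed optimum would be about 43.5, but features are indivisible.
L + U + D: effort 2 + 11 + 5 = 18 ≤ 24, user value 7 + 13 + 17 = 37.
L + H + D: effort 2 + 12 + 5 = 19 ≤ 24, user value 7 + 13 + 17 = 37.
The maximum user value is 37; one optimal choice is L, U, and D.

37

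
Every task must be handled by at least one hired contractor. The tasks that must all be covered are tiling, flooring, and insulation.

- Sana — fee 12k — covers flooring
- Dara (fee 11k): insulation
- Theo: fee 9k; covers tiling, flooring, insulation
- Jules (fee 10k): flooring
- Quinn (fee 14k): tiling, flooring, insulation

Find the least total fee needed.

9

This is a weighted set-cover instance.
Theo alone covers tiling, flooring, insulation — every task.
Total fee: 9.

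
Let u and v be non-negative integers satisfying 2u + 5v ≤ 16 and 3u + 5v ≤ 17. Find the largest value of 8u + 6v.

(u,v)=(5,0) is feasible, giving 40.
(u,v)=(4,1) is feasible, giving 38.
(u,v)=(4,0) is feasible, giving 32.
Maximum is 40 at (u,v)=(5,0).

40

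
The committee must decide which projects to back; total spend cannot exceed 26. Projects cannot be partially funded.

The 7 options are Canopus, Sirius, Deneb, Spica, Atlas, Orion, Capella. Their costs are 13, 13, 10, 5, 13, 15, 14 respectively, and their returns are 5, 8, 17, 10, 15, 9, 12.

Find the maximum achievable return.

32

Take Deneb and Atlas: cost 10 + 13 = 23 ≤ 26, return 17 + 15 = 32.
No other feasible combination does better.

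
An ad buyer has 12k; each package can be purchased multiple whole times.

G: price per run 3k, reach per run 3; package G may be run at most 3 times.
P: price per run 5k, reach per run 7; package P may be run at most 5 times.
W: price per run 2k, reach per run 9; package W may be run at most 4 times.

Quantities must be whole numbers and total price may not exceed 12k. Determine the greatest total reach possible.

39

This is a bounded integer knapsack.
1×G and 4×W: price 11 ≤ 12, reach 1·3 + 4·9 = 39.
4×W: price 8 ≤ 12, reach 4·9 = 36.
Best is 39.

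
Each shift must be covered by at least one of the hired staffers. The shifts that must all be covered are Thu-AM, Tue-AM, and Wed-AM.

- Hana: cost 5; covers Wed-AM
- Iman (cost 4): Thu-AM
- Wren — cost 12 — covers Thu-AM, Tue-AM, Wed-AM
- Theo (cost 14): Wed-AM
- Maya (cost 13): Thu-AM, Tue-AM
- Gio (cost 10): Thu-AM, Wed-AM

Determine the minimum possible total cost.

12

The greedy cost-per-new-shift heuristic would pick Iman, Hana, and Wren for 21, but a cheaper cover exists.
Wren alone covers Thu-AM, Tue-AM, Wed-AM — every shift.
Total cost: 12.
No cover costs less than 12.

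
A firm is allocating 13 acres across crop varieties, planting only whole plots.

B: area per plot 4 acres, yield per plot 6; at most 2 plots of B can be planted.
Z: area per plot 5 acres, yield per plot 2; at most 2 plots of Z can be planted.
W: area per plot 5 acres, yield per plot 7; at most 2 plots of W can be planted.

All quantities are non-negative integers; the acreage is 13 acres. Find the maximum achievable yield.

B has the best ratio (6/4); taking only B gives at most 2×6 = 12 (stopped by the supply cap of 2).
Mixing does better — 2×B and 1×W: area 13 ≤ 13, yield 2·6 + 1·7 = 19.

19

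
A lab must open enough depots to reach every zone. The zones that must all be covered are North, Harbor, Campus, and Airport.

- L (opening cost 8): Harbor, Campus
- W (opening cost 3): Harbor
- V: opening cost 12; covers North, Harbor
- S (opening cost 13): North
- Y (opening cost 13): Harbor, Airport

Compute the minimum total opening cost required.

The greedy cost-per-new-zone heuristic would pick W, L, V, and Y for 36, but a cheaper cover exists.
Choose L, V, and Y: together they cover North, Harbor, Campus, Airport — every zone.
Total opening cost: 8 + 12 + 13 = 33.
No cover costs less than 33.

33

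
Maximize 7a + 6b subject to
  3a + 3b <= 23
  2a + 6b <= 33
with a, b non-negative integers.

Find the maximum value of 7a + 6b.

The continuous relaxation peaks at (7.67, 0) with value 53.67; rounding to a feasible lattice point costs some objective.
(a,b)=(7,0): 3·7+3·0=21≤23, 2·7+6·0=14≤33, objective 49.
(a,b)=(6,1): 3·6+3·1=21≤23, 2·6+6·1=18≤33, objective 48.
The best lattice point is (7,0), giving 49.

49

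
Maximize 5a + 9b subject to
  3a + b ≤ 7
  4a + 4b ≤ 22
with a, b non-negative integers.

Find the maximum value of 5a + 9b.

45

The continuous relaxation peaks at (0, 5.5) with value 49.50; rounding to a feasible lattice point costs some objective.
(a,b)=(0,5): 3·0+1·5=5≤7, 4·0+4·5=20≤22, objective 45.
(a,b)=(1,4): 3·1+1·4=7≤7, 4·1+4·4=20≤22, objective 41.
(a,b)=(0,4): 3·0+1·4=4≤7, 4·0+4·4=16≤22, objective 36.
Maximum is 45 at (a,b)=(0,5).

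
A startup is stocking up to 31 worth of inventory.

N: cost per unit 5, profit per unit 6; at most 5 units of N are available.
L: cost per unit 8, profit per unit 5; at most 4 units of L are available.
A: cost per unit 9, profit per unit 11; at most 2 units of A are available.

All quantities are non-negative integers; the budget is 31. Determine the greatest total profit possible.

A has the best ratio (11/9); taking only A gives at most 2×11 = 22 (stopped by the supply cap of 2).
Mixing does better — 4×N and 1×A: cost 29 ≤ 31, profit 4·6 + 1·11 = 35.

35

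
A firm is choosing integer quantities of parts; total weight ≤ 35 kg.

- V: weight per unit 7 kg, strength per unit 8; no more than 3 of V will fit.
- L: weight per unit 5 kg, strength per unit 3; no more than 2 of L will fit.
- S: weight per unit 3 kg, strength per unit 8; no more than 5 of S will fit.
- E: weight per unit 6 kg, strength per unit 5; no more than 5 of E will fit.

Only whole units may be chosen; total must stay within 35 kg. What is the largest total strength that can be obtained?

Take 2×V, 5×S, and 1×E: weight 35 ≤ 35, strength 2·8 + 5·8 + 1·5 = 61.
S has the best ratio (8/3) and is taken to its limit of 5; remaining capacity is filled optimally with the others.

61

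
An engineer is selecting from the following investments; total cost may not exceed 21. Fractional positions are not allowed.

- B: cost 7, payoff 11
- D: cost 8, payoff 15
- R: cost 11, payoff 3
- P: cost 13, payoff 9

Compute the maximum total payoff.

This is a 0-1 knapsack instance.
Take B and D: cost 7 + 8 = 15 ≤ 21, payoff 11 + 15 = 26.
No other feasible combination does better.

26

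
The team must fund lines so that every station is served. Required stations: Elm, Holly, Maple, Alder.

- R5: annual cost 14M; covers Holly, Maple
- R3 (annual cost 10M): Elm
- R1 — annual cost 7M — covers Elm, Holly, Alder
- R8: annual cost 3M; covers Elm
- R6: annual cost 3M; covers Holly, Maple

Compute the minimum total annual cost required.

10

This is a weighted set-cover instance.
Choose R1 and R6: together they cover Elm, Holly, Maple, Alder — every station.
Total annual cost: 7 + 3 = 10.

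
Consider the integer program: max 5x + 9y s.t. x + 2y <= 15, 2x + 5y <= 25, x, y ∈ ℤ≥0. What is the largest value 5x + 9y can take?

60

(x,y)=(12,0): 1·12+2·0=12≤15, 2·12+5·0=24≤25, objective 60.
(x,y)=(11,0): 1·11+2·0=11≤15, 2·11+5·0=22≤25, objective 55.
No feasible integer point exceeds 60.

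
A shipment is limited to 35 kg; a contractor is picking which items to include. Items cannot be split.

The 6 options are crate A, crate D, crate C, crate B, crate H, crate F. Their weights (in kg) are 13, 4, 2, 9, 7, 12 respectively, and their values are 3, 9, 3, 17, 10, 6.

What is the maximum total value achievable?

Take crate D, crate C, crate B, crate H, and crate F: weight 4 + 2 + 9 + 7 + 12 = 34 ≤ 35, value 9 + 3 + 17 + 10 + 6 = 45.
No other feasible combination does better.

45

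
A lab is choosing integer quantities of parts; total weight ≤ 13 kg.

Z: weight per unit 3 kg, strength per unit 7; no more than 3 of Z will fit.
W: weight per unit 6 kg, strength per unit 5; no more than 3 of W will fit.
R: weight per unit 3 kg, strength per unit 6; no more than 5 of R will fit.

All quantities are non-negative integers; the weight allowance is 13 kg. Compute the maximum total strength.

Z has the best ratio (7/3); taking only Z gives at most 3×7 = 21 (stopped by the supply cap of 3).
Mixing does better — 3×Z and 1×R: weight 12 ≤ 13, strength 3·7 + 1·6 = 27.

27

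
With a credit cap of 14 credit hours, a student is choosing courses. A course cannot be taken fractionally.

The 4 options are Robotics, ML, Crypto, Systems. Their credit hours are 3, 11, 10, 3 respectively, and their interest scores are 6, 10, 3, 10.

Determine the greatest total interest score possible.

20

Take ML and Systems: credit hours 11 + 3 = 14 ≤ 14, interest score 10 + 10 = 20.
No other feasible combination does better.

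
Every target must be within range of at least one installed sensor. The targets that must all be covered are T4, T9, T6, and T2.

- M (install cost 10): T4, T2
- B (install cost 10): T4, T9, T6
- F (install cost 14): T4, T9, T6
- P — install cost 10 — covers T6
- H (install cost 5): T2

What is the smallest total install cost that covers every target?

15

This is an integer covering problem.
Choose B and H: together they cover T4, T9, T6, T2 — every target.
Total install cost: 10 + 5 = 15.
No cover costs less than 15.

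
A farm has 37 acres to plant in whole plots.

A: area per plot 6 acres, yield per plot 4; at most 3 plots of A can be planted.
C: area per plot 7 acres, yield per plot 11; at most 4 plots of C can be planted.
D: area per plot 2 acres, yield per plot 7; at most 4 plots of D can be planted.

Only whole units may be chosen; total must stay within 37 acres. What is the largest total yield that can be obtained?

This is a bounded integer knapsack.
4×C and 4×D: area 36 ≤ 37, yield 4·11 + 4·7 = 72.
4×C and 3×D: area 34 ≤ 37, yield 4·11 + 3·7 = 65.
Best is 72.

72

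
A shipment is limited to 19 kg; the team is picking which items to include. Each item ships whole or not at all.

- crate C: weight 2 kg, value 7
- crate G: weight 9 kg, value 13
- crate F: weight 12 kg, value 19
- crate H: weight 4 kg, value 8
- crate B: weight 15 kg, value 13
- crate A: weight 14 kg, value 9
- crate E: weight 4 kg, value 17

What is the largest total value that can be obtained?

Take crate C, crate G, crate H, and crate E: weight 2 + 9 + 4 + 4 = 19 ≤ 19, value 7 + 13 + 8 + 17 = 45.
No other feasible combination does better.

45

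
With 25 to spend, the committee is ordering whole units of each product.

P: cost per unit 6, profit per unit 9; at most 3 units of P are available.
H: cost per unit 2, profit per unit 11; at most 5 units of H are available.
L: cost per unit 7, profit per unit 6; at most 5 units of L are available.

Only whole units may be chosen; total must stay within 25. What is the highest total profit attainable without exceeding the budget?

73

H has the best ratio (11/2); taking only H gives at most 5×11 = 55 (stopped by the supply cap of 5).
Mixing does better — 2×P and 5×H: cost 22 ≤ 25, profit 2·9 + 5·11 = 73.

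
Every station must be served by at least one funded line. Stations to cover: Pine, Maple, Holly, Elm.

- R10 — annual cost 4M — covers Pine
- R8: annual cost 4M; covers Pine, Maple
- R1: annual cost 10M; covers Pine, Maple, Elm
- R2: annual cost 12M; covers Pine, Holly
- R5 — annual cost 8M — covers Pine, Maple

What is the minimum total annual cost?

This is a weighted set-cover instance.
The greedy cost-per-new-station heuristic would pick R8, R1, and R2 for 26, but a cheaper cover exists.
Choose R1 and R2: together they cover Pine, Maple, Holly, Elm — every station.
Total annual cost: 10 + 12 = 22.
No cover costs less than 22.

22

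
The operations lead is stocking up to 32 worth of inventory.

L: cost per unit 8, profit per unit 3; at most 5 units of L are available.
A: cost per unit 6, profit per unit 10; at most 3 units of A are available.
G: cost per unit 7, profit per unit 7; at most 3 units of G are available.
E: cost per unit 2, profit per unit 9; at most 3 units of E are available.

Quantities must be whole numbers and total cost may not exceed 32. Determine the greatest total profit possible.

This is a bounded integer knapsack.
E has the best ratio (9/2); taking only E gives at most 3×9 = 27 (stopped by the supply cap of 3).
Mixing does better — 3×A, 1×G, and 3×E: cost 31 ≤ 32, profit 3·10 + 1·7 + 3·9 = 64.

64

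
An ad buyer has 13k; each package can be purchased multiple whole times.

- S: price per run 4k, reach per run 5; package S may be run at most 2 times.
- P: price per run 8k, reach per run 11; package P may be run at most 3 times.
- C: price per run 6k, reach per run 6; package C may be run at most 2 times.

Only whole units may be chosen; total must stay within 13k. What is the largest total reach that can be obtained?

16

P has the best ratio (11/8); taking only P gives at most 1×11 = 11 (stopped by the price limit).
Mixing does better — 1×S and 1×P: price 12 ≤ 13, reach 1·5 + 1·11 = 16.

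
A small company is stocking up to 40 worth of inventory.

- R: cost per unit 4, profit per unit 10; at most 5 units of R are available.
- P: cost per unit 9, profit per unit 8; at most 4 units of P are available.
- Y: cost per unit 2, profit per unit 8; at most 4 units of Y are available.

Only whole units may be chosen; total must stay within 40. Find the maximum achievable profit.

This is a bounded integer knapsack.
Y has the best ratio (8/2); taking only Y gives at most 4×8 = 32 (stopped by the supply cap of 4).
Mixing does better — 5×R, 1×P, and 4×Y: cost 37 ≤ 40, profit 5·10 + 1·8 + 4·8 = 90.

90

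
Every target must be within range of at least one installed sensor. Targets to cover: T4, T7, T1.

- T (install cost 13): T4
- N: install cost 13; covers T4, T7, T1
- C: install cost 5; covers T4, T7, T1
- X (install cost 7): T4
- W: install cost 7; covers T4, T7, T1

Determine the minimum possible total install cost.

C alone covers T4, T7, T1 — every target.
Total install cost: 5.
No cover costs less than 5.

5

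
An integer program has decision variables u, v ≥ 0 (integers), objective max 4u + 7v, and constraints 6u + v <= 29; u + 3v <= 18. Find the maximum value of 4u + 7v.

(u,v)=(3,5) is feasible, giving 47.
(u,v)=(4,4) is feasible, giving 44.
(u,v)=(2,5) is feasible, giving 43.
(u,v)=(3,4) is feasible, giving 40.
No feasible integer point exceeds 47.

47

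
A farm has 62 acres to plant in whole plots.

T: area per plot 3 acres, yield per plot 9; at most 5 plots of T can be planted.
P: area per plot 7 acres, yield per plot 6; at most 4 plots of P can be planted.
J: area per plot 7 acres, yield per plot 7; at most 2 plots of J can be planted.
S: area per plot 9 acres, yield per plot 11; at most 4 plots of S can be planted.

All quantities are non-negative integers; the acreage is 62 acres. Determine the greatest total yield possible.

96

T has the best ratio (9/3); taking only T gives at most 5×9 = 45 (stopped by the supply cap of 5).
Mixing does better — 5×T, 1×J, and 4×S: area 58 ≤ 62, yield 5·9 + 1·7 + 4·11 = 96.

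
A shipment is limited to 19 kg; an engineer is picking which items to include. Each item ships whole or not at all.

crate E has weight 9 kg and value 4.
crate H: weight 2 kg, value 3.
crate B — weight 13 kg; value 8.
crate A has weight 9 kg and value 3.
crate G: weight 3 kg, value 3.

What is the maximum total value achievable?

Take crate H, crate B, and crate G: weight 2 + 13 + 3 = 18 ≤ 19, value 3 + 8 + 3 = 14.
No other feasible combination does better.

14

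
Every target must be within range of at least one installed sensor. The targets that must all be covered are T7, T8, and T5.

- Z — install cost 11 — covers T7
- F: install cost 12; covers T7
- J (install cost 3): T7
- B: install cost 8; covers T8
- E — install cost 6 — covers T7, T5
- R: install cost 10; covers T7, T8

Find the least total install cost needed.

The greedy cost-per-new-target heuristic would pick J, E, and B for 17, but a cheaper cover exists.
Choose B and E: together they cover T7, T8, T5 — every target.
Total install cost: 8 + 6 = 14.
No cover costs less than 14.

14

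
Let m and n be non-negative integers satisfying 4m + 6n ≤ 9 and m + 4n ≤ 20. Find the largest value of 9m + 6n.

18

(m,n)=(2,0) is feasible, giving 18.
(m,n)=(1,0) is feasible, giving 9.
Maximum is 18 at (m,n)=(2,0).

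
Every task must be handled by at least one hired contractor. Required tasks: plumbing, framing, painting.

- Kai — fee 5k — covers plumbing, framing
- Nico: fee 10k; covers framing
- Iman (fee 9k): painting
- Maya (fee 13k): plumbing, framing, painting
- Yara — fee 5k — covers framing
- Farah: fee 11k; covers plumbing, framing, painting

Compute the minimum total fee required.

The greedy cost-per-new-task heuristic would pick Kai and Iman for 14, but a cheaper cover exists.
Farah alone covers plumbing, framing, painting — every task.
Total fee: 11.
No cover costs less than 11.

11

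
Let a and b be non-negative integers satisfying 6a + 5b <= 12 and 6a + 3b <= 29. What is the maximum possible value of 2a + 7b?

14

(a,b)=(0,2): 6·0+5·2=10≤12, 6·0+3·2=6≤29, objective 14.
(a,b)=(1,1): 6·1+5·1=11≤12, 6·1+3·1=9≤29, objective 9.
(a,b)=(0,1): 6·0+5·1=5≤12, 6·0+3·1=3≤29, objective 7.
Maximum is 14 at (a,b)=(0,2).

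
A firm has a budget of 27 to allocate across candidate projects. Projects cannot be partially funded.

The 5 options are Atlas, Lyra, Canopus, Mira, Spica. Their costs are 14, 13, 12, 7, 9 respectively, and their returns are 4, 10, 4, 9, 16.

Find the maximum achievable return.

This is an integer program with binary decision variables.
Take Lyra and Spica: cost 13 + 9 = 22 ≤ 27, return 10 + 16 = 26.
No other feasible combination does better.

26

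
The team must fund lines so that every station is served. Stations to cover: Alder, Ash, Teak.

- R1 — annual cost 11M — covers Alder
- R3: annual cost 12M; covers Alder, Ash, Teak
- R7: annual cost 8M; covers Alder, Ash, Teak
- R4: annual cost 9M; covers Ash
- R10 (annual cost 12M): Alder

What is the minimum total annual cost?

R7 alone covers Alder, Ash, Teak — every station.
Total annual cost: 8.
No cover costs less than 8.

8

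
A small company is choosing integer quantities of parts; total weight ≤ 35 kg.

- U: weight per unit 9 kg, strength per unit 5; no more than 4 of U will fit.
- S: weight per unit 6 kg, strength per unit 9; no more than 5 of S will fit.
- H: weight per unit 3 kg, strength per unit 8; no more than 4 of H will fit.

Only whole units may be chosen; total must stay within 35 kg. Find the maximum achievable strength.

4×S and 3×H: weight 33 ≤ 35, strength 4·9 + 3·8 = 60.
3×S and 4×H: weight 30 ≤ 35, strength 3·9 + 4·8 = 59.
Best is 60.

60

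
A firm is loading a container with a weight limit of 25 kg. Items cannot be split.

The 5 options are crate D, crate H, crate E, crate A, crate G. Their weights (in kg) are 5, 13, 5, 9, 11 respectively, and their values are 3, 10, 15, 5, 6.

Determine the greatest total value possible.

Take crate D, crate H, and crate E: weight 5 + 13 + 5 = 23 ≤ 25, value 3 + 10 + 15 = 28.
No other feasible combination does better.

28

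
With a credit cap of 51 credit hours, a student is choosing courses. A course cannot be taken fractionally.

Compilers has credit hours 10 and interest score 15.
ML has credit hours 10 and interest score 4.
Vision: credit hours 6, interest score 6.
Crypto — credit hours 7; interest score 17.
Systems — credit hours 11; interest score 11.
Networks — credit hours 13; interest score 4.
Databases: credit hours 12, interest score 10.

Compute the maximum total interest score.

Compilers + Crypto + Systems + Databases: credit hours 10 + 7 + 11 + 12 = 40 ≤ 51, interest score 15 + 17 + 11 + 10 = 53.
Compilers + ML + Crypto + Systems + Databases: credit hours 10 + 10 + 7 + 11 + 12 = 50 ≤ 51, interest score 15 + 4 + 17 + 11 + 10 = 57.
Compilers + Vision + Crypto + Systems + Databases: credit hours 10 + 6 + 7 + 11 + 12 = 46 ≤ 51, interest score 15 + 6 + 17 + 11 + 10 = 59.
Best is Compilers, Vision, Crypto, Systems, and Databases with total interest score 59.

59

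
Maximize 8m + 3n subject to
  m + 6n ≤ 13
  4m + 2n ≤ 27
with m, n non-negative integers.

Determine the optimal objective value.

(m,n)=(6,1) is feasible, giving 51.
(m,n)=(6,0) is feasible, giving 48.
(m,n)=(5,1) is feasible, giving 43.
The best lattice point is (6,1), giving 51.

51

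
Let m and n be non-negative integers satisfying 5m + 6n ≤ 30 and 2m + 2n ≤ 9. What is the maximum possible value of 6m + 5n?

(m,n)=(4,0): 5·4+6·0=20≤30, 2·4+2·0=8≤9, objective 24.
(m,n)=(3,1): 5·3+6·1=21≤30, 2·3+2·1=8≤9, objective 23.
(m,n)=(3,0): 5·3+6·0=15≤30, 2·3+2·0=6≤9, objective 18.
Maximum is 24 at (m,n)=(4,0).

24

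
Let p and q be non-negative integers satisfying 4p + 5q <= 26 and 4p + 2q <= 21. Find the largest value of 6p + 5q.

34

(p,q)=(4,2): 4·4+5·2=26≤26, 4·4+2·2=20≤21, objective 34.
(p,q)=(5,0): 4·5+5·0=20≤26, 4·5+2·0=20≤21, objective 30.
(p,q)=(4,1): 4·4+5·1=21≤26, 4·4+2·1=18≤21, objective 29.
No feasible integer point exceeds 34.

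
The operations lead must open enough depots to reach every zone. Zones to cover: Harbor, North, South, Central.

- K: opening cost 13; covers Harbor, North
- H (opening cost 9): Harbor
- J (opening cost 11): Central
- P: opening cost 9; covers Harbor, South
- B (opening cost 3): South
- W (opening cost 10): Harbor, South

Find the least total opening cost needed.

Choose K, J, and B: together they cover Harbor, North, South, Central — every zone.
Total opening cost: 13 + 11 + 3 = 27.
No cover costs less than 27.

27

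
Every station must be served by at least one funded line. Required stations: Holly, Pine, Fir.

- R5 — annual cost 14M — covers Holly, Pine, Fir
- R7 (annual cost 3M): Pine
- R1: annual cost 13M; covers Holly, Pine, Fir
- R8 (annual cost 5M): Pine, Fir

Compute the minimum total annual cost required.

This is an integer covering problem.
R1 alone covers Holly, Pine, Fir — every station.
Total annual cost: 13.

13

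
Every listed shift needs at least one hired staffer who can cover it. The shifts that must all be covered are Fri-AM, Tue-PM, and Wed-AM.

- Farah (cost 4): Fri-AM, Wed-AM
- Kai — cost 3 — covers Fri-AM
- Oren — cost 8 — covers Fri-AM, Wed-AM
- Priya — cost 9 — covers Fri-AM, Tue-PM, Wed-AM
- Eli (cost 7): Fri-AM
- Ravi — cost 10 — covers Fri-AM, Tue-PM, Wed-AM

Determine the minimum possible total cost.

9

The greedy cost-per-new-shift heuristic would pick Farah and Priya for 13, but a cheaper cover exists.
Priya alone covers Fri-AM, Tue-PM, Wed-AM — every shift.
Total cost: 9.
No cover costs less than 9.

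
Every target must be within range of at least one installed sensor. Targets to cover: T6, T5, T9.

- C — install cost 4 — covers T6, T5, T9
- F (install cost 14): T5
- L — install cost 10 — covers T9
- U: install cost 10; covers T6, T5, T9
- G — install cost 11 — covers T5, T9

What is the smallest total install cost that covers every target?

4

This is an integer covering problem.
C alone covers T6, T5, T9 — every target.
Total install cost: 4.
No cover costs less than 4.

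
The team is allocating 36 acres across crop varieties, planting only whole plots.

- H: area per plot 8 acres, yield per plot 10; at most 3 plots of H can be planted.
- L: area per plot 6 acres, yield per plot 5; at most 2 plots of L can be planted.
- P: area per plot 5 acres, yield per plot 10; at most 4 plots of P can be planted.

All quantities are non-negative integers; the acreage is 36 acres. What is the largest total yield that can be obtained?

Take 2×H and 4×P: area 36 ≤ 36, yield 2·10 + 4·10 = 60.
P has the best ratio (10/5) and is taken to its limit of 4; remaining capacity is filled optimally with the others.

60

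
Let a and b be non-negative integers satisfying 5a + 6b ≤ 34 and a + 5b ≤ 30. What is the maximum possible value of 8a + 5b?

48

Relaxing integrality, the LP optimum is 54.40 at (a,b) = (6.8, 0), which is not an integer point.
(a,b)=(6,0): 5·6+6·0=30≤34, 1·6+5·0=6≤30, objective 48.
(a,b)=(5,1): 5·5+6·1=31≤34, 1·5+5·1=10≤30, objective 45.
No feasible integer point exceeds 48.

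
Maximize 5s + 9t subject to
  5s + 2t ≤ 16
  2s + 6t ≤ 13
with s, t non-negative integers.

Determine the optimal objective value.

19

The continuous relaxation peaks at (2.69, 1.27) with value 24.88; rounding to a feasible lattice point costs some objective.
(s,t)=(2,1): 5·2+2·1=12≤16, 2·2+6·1=10≤13, objective 19.
(s,t)=(3,0): 5·3+2·0=15≤16, 2·3+6·0=6≤13, objective 15.
The best lattice point is (2,1), giving 19.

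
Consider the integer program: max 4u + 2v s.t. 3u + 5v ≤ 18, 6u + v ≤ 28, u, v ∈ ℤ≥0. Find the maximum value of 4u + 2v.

Relaxing integrality, the LP optimum is 19.85 at (u,v) = (4.52, 0.889), which is not an integer point.
(u,v)=(4,1): 3·4+5·1=17≤18, 6·4+1·1=25≤28, objective 18.
(u,v)=(4,0): 3·4+5·0=12≤18, 6·4+1·0=24≤28, objective 16.
(u,v)=(3,1): 3·3+5·1=14≤18, 6·3+1·1=19≤28, objective 14.
The best lattice point is (4,1), giving 18.

18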